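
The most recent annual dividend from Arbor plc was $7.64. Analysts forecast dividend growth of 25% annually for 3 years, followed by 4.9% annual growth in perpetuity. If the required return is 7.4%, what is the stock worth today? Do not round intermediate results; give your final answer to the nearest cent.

$536.70

D_1 = 9.55000
D_2 = 11.93750
D_3 = 14.92188
Terminal value at year 3: TV = D_3×(1+g_2)/(r−g_2) = 15.65305/0.025 = 626.12188
P_0 = D_1/(1+r)^1 + D_2/(1+r)^2 + D_3/(1+r)^3 + TV/(1+r)^3
    = 8.89199 + 10.34915 + 12.04510 + 505.41256 = 536.69881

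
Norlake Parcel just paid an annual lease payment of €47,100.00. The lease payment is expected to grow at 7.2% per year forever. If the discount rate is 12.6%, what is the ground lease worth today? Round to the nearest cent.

D₁ = D₀ × (1 + g) = €47,100.00 × 1.072 = €50,491.2000
Growing perpetuity: P = D₁ / (r − g) = €50,491.2000 / (0.126 − 0.072) = €935,022.22

€935022.22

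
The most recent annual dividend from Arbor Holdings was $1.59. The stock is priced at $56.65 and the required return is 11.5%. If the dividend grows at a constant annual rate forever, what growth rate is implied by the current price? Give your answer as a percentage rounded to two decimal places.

8.46%

P = D₀(1+g)/(r−g) ⇒ P(r−g) = D₀(1+g) ⇒ g(P+D₀) = P·r − D₀
g = (P·r − D₀)/(P + D₀) = ($56.65×0.115 − $1.59) / ($56.65 + $1.59) = 0.084560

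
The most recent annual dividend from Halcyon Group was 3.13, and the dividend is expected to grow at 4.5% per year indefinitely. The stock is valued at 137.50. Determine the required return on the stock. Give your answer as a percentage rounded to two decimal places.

6.88%

D₁ = 3.13 × 1.045 = 3.2709
P = D₁/(r − g) ⇒ r = D₁/P + g = 3.2709/137.50 + 0.045 = 0.023788 + 0.045 = 0.068788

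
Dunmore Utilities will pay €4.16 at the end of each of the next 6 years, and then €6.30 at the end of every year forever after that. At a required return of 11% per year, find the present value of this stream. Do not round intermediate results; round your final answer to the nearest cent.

PV of 6-year annuity: €4.16 × [1 − (1+0.11)^−6] / 0.11 = 17.59904
Perpetuity value at year 6: €6.30 / 0.11 = 57.27273
PV of perpetuity: 57.27273 / (1+0.11)^6 = 30.62034
Total PV = 17.59904 + 30.62034 = 48.21938

€48.22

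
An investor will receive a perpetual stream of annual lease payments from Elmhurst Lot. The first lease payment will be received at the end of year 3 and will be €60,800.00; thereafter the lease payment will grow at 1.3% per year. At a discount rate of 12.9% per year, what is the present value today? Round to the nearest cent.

€411204.36

Value at end of year 2: C₁ / (r − g) = €60,800.00 / (0.129 − 0.013) = €524,137.9310
Discount to today: PV = €524,137.9310 / (1 + 0.129)^2 = €524,137.9310 / 1.274641 = €411,204.36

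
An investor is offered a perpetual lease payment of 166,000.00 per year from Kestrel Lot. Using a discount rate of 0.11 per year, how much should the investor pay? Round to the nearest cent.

Level perpetuity: PV = C / r = 166,000.00 / 0.11 = 1,509,090.91

1509090.91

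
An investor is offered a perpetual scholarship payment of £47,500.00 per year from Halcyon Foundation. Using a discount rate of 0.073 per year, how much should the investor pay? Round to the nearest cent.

£650684.93

Level perpetuity: PV = C / r = £47,500.00 / 0.073 = £650,684.93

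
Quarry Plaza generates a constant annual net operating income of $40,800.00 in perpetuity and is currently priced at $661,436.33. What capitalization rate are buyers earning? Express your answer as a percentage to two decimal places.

P = C/r ⇒ r = C/P = $40,800.00/$661,436.33 = 0.061684

6.17%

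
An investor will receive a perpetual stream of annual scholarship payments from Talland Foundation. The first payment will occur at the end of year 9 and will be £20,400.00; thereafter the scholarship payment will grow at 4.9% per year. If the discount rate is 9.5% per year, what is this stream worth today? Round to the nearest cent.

Value at end of year 8: C₁ / (r − g) = £20,400.00 / (0.095 − 0.049) = £443,478.2609
Discount to today: PV = £443,478.2609 / (1 + 0.095)^8 = £443,478.2609 / 2.066869 = £214,565.25

£214565.25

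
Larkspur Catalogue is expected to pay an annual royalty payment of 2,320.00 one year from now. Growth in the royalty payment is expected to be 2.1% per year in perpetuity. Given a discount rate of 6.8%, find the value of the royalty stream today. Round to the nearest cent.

Growing perpetuity: P = D₁ / (r − g) = 2,320.0000 / (0.068 − 0.021) = 49,361.70

49361.70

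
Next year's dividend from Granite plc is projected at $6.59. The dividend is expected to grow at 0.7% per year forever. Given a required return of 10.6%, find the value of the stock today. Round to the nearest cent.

Growing perpetuity: P = D₁ / (r − g) = $6.5900 / (0.106 − 0.007) = $66.57

$66.57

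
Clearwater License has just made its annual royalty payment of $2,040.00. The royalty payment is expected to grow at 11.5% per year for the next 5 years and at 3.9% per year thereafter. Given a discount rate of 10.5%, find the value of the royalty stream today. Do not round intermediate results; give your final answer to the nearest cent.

$44074.52

D_1 = 2274.60000
D_2 = 2536.17900
D_3 = 2827.83959
D_4 = 3153.04114
D_5 = 3515.64087
Terminal value at year 5: TV = D_5×(1+g_2)/(r−g_2) = 3652.75086/0.066 = 55344.71003
P_0 = D_1/(1+r)^1 + D_2/(1+r)^2 + D_3/(1+r)^3 + D_4/(1+r)^4 + D_5/(1+r)^5 + TV/(1+r)^5
    = 2058.46154 + 2077.09015 + 2095.88735 + 2114.85465 + 2133.99361 + 33594.23271 = 44074.52000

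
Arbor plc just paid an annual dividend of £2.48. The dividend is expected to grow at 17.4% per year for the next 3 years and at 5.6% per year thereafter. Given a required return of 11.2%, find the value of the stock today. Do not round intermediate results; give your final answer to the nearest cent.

£63.33

D_1 = 2.91152
D_2 = 3.41812
D_3 = 4.01288
Terminal value at year 3: TV = D_3×(1+g_2)/(r−g_2) = 4.23760/0.056 = 75.67142
P_0 = D_1/(1+r)^1 + D_2/(1+r)^2 + D_3/(1+r)^3 + TV/(1+r)^3
    = 2.61827 + 2.76426 + 2.91838 + 55.03228 = 63.33319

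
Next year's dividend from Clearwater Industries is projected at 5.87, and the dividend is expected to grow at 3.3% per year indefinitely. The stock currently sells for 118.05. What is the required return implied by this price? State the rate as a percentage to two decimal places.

P = D₁/(r − g) ⇒ r = D₁/P + g = 5.8700/118.05 + 0.033 = 0.049725 + 0.033 = 0.082725

8.27%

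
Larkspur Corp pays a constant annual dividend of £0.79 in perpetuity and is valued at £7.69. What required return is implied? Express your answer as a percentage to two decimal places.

P = C/r ⇒ r = C/P = £0.79/£7.69 = 0.102731

10.27%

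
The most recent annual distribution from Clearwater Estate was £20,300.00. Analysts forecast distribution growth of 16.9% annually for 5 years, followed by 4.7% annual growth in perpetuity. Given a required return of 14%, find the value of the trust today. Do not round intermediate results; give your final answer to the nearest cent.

£368638.11

D_1 = 23730.70000
D_2 = 27741.18830
D_3 = 32429.44912
D_4 = 37910.02602
D_5 = 44316.82042
Terminal value at year 5: TV = D_5×(1+g_2)/(r−g_2) = 46399.71098/0.093 = 498921.62347
P_0 = D_1/(1+r)^1 + D_2/(1+r)^2 + D_3/(1+r)^3 + D_4/(1+r)^4 + D_5/(1+r)^5 + TV/(1+r)^5
    = 20816.40351 + 21345.94360 + 21888.95444 + 22445.77872 + 23016.76783 + 259124.25720 = 368638.10531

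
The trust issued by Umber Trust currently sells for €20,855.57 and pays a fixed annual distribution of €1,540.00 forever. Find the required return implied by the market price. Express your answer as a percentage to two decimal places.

7.38%

P = C/r ⇒ r = C/P = €1,540.00/€20,855.57 = 0.073841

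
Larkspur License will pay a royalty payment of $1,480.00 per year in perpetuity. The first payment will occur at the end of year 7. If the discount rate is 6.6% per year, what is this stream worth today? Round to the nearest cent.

$15281.80

Value at end of year 6: C / r = $1,480.00 / 0.066 = $22,424.2424
Discount to today: PV = $22,424.2424 / (1 + 0.066)^6 = $22,424.2424 / 1.467382 = $15,281.80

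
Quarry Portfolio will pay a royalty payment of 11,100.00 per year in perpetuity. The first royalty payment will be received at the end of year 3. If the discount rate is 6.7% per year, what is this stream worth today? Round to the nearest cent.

Value at end of year 2: C / r = 11,100.00 / 0.067 = 165,671.6418
Discount to today: PV = 165,671.6418 / (1 + 0.067)^2 = 165,671.6418 / 1.138489 = 145,518.88

145518.88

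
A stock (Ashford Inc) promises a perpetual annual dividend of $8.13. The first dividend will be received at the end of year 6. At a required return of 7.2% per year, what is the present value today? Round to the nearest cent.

$79.76

Value at end of year 5: C / r = $8.13 / 0.072 = $112.9167
Discount to today: PV = $112.9167 / (1 + 0.072)^5 = $112.9167 / 1.415709 = $79.76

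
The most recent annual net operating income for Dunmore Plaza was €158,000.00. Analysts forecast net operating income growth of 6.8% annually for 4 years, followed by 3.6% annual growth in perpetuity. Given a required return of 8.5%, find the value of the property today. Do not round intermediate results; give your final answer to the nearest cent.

D_1 = 168744.00000
D_2 = 180218.59200
D_3 = 192473.45626
D_4 = 205561.65128
Terminal value at year 4: TV = D_4×(1+g_2)/(r−g_2) = 212961.87073/0.049 = 4346160.62709
P_0 = D_1/(1+r)^1 + D_2/(1+r)^2 + D_3/(1+r)^3 + D_4/(1+r)^4 + TV/(1+r)^4
    = 155524.42396 + 153087.63575 + 150689.02764 + 148328.00140 + 3136077.74381 = 3743706.83256

€3743706.83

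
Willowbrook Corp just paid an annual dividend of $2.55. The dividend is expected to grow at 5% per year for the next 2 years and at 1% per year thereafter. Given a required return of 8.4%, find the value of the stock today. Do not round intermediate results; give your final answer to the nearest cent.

$37.52

D_1 = 2.67750
D_2 = 2.81137
Terminal value at year 2: TV = D_2×(1+g_2)/(r−g_2) = 2.83949/0.074 = 38.37147
P_0 = D_1/(1+r)^1 + D_2/(1+r)^2 + TV/(1+r)^2
    = 2.47002 + 2.39255 + 32.65501 = 37.51758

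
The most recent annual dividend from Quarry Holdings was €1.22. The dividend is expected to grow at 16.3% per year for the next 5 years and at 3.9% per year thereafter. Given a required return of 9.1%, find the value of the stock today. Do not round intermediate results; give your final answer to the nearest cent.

€40.97

D_1 = 1.41886
D_2 = 1.65013
D_3 = 1.91911
D_4 = 2.23192
D_5 = 2.59572
Terminal value at year 5: TV = D_5×(1+g_2)/(r−g_2) = 2.69696/0.052 = 51.86455
P_0 = D_1/(1+r)^1 + D_2/(1+r)^2 + D_3/(1+r)^3 + D_4/(1+r)^4 + D_5/(1+r)^5 + TV/(1+r)^5
    = 1.30051 + 1.38634 + 1.47783 + 1.57536 + 1.67932 + 33.55420 = 40.97357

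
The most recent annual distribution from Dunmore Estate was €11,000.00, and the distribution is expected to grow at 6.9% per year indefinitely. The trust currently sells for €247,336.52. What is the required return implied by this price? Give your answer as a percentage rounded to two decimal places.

D₁ = €11,000.00 × 1.069 = €11,759.0000
P = D₁/(r − g) ⇒ r = D₁/P + g = €11,759.0000/€247,336.52 + 0.069 = 0.047543 + 0.069 = 0.116543

11.65%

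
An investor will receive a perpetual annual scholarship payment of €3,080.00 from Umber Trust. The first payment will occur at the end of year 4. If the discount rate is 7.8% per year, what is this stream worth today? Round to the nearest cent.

€31520.99

Value at end of year 3: C / r = €3,080.00 / 0.078 = €39,487.1795
Discount to today: PV = €39,487.1795 / (1 + 0.078)^3 = €39,487.1795 / 1.252727 = €31,520.99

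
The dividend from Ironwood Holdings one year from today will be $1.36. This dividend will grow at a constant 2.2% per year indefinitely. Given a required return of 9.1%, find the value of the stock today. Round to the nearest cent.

Growing perpetuity: P = D₁ / (r − g) = $1.3600 / (0.091 − 0.022) = $19.71

$19.71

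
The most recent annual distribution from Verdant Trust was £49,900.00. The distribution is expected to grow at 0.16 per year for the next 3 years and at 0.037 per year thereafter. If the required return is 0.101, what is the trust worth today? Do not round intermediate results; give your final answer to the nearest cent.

D_1 = 57884.00000
D_2 = 67145.44000
D_3 = 77888.71040
Terminal value at year 3: TV = D_3×(1+g_2)/(r−g_2) = 80770.59268/0.064 = 1262040.51070
P_0 = D_1/(1+r)^1 + D_2/(1+r)^2 + D_3/(1+r)^3 + TV/(1+r)^3
    = 52574.02361 + 55391.34186 + 58359.63357 + 945608.43773 = 1111933.43678

£1111933.44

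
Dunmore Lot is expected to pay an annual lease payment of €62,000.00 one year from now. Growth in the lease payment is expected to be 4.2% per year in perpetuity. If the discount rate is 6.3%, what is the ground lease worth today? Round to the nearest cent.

€2952380.95

Growing perpetuity: P = D₁ / (r − g) = €62,000.0000 / (0.063 − 0.042) = €2,952,380.95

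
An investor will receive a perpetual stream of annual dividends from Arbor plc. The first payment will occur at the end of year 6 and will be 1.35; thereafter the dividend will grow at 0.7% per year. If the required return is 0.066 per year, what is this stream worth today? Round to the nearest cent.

16.62

Value at end of year 5: C₁ / (r − g) = 1.35 / (0.066 − 0.007) = 22.8814
Discount to today: PV = 22.8814 / (1 + 0.066)^5 = 22.8814 / 1.376531 = 16.62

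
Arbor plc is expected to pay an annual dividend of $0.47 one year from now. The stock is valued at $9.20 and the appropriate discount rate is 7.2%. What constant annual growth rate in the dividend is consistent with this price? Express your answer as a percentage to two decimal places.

2.09%

P = D₁/(r−g) ⇒ g = r − D₁/P = 0.072 − $0.47/$9.20 = 0.020913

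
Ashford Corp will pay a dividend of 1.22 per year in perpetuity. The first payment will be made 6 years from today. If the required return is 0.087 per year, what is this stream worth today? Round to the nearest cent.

Value at end of year 5: C / r = 1.22 / 0.087 = 14.0230
Discount to today: PV = 14.0230 / (1 + 0.087)^5 = 14.0230 / 1.517566 = 9.24

9.24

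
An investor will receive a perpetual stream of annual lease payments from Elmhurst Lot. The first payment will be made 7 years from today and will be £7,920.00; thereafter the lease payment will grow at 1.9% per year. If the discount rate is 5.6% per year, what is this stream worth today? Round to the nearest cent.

£154361.84

Value at end of year 6: C₁ / (r − g) = £7,920.00 / (0.056 − 0.019) = £214,054.0541
Discount to today: PV = £214,054.0541 / (1 + 0.056)^6 = £214,054.0541 / 1.386703 = £154,361.84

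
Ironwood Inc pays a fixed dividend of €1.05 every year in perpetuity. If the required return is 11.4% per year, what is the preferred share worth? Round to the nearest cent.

€9.21

Level perpetuity: PV = C / r = €1.05 / 0.114 = €9.21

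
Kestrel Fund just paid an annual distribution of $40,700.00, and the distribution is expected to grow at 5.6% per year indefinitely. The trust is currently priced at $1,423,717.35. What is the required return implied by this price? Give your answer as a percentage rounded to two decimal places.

8.62%

D₁ = $40,700.00 × 1.056 = $42,979.2000
P = D₁/(r − g) ⇒ r = D₁/P + g = $42,979.2000/$1,423,717.35 + 0.056 = 0.030188 + 0.056 = 0.086188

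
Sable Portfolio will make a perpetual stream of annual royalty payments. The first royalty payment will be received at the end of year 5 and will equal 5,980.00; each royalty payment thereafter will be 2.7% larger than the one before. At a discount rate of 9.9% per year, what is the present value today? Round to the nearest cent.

56934.82

Value at end of year 4: C₁ / (r − g) = 5,980.00 / (0.099 − 0.027) = 83,055.5556
Discount to today: PV = 83,055.5556 / (1 + 0.099)^4 = 83,055.5556 / 1.458783 = 56,934.82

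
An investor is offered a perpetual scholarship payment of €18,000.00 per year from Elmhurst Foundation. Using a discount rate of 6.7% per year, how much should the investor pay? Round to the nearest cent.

€268656.72

Level perpetuity: PV = C / r = €18,000.00 / 0.067 = €268,656.72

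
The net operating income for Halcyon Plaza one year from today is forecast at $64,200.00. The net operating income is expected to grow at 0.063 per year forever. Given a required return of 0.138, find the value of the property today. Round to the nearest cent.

$856000.00

Growing perpetuity: P = D₁ / (r − g) = $64,200.0000 / (0.138 − 0.063) = $856,000.00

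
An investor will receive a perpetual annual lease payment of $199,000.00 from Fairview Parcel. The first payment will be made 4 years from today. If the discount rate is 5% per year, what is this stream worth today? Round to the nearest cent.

Value at end of year 3: C / r = $199,000.00 / 0.05 = $3,980,000.0000
Discount to today: PV = $3,980,000.0000 / (1 + 0.05)^3 = $3,980,000.0000 / 1.157625 = $3,438,073.64

$3438073.64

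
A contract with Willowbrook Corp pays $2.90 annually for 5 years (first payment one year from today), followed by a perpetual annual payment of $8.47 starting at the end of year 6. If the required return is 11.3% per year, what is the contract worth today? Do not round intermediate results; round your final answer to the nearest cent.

$54.52

PV of 5-year annuity: $2.90 × [1 − (1+0.113)^−5] / 0.113 = 10.63770
Perpetuity value at year 5: $8.47 / 0.113 = 74.95575
PV of perpetuity: 74.95575 / (1+0.113)^5 = 43.88632
Total PV = 10.63770 + 43.88632 = 54.52402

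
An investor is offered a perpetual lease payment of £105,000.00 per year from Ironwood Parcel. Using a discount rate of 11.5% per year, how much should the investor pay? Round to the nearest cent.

£913043.48

Level perpetuity: PV = C / r = £105,000.00 / 0.115 = £913,043.48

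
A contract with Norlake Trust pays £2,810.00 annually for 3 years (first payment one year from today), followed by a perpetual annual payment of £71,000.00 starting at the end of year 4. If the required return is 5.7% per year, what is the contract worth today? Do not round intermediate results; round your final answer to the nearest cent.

PV of 3-year annuity: £2,810.00 × [1 − (1+0.057)^−3] / 0.057 = 7553.04982
Perpetuity value at year 3: £71,000.00 / 0.057 = 1245614.03509
PV of perpetuity: 1245614.03509 / (1+0.057)^3 = 1054771.85098
Total PV = 7553.04982 + 1054771.85098 = 1062324.90080

£1062324.90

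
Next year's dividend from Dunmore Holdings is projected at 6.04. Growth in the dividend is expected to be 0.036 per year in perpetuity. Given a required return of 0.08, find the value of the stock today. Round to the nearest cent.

Growing perpetuity: P = D₁ / (r − g) = 6.0400 / (0.08 − 0.036) = 137.27

137.27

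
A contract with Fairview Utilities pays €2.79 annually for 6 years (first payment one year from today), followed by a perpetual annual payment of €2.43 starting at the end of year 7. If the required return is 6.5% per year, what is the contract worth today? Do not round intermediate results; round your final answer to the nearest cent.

PV of 6-year annuity: €2.79 × [1 − (1+0.065)^−6] / 0.065 = 13.50643
Perpetuity value at year 6: €2.43 / 0.065 = 37.38462
PV of perpetuity: 37.38462 / (1+0.065)^6 = 25.62095
Total PV = 13.50643 + 25.62095 = 39.12738

€39.13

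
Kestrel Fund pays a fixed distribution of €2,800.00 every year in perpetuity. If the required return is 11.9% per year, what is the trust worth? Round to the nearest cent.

Level perpetuity: PV = C / r = €2,800.00 / 0.119 = €23,529.41

€23529.41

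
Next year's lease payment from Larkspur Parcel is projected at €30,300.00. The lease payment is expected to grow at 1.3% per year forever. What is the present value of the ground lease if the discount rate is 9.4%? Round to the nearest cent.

Growing perpetuity: P = D₁ / (r − g) = €30,300.0000 / (0.094 − 0.013) = €374,074.07

€374074.07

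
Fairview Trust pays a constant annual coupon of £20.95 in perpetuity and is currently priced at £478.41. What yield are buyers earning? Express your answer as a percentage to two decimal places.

P = C/r ⇒ r = C/P = £20.95/£478.41 = 0.043791

4.38%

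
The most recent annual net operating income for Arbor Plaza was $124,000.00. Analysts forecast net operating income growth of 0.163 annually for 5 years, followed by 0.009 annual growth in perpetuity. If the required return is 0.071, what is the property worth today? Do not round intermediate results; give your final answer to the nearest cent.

D_1 = 144212.00000
D_2 = 167718.55600
D_3 = 195056.68063
D_4 = 226850.91957
D_5 = 263827.61946
Terminal value at year 5: TV = D_5×(1+g_2)/(r−g_2) = 266202.06804/0.062 = 4293581.74251
P_0 = D_1/(1+r)^1 + D_2/(1+r)^2 + D_3/(1+r)^3 + D_4/(1+r)^4 + D_5/(1+r)^5 + TV/(1+r)^5
    = 134651.72736 + 146218.44904 + 158778.76399 + 172418.02289 + 187228.90814 + 3046999.48896 = 3846295.36037

$3846295.36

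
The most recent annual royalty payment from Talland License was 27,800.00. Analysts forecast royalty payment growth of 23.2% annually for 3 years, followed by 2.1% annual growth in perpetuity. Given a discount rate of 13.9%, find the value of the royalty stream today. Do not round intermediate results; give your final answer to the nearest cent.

402179.19

D_1 = 34249.60000
D_2 = 42195.50720
D_3 = 51984.86487
Terminal value at year 3: TV = D_3×(1+g_2)/(r−g_2) = 53076.54703/0.118 = 449801.24604
P_0 = D_1/(1+r)^1 + D_2/(1+r)^2 + D_3/(1+r)^3 + TV/(1+r)^3
    = 30069.88586 + 32525.10921 + 35180.80293 + 304403.38810 = 402179.18610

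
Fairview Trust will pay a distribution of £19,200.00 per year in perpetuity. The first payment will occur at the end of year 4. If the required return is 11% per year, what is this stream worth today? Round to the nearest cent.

£127626.13

Value at end of year 3: C / r = £19,200.00 / 0.11 = £174,545.4545
Discount to today: PV = £174,545.4545 / (1 + 0.11)^3 = £174,545.4545 / 1.367631 = £127,626.13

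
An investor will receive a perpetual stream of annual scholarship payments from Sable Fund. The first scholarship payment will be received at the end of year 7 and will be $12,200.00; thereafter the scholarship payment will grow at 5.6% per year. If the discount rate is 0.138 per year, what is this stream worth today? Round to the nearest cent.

$68500.29

Value at end of year 6: C₁ / (r − g) = $12,200.00 / (0.138 − 0.056) = $148,780.4878
Discount to today: PV = $148,780.4878 / (1 + 0.138)^6 = $148,780.4878 / 2.171969 = $68,500.29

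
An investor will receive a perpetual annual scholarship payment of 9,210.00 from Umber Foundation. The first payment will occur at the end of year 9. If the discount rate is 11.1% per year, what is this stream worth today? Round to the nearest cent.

35745.73

Value at end of year 8: C / r = 9,210.00 / 0.111 = 82,972.9730
Discount to today: PV = 82,972.9730 / (1 + 0.111)^8 = 82,972.9730 / 2.321200 = 35,745.73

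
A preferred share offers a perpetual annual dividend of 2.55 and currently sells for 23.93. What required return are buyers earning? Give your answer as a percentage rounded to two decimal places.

10.66%

P = C/r ⇒ r = C/P = 2.55/23.93 = 0.106561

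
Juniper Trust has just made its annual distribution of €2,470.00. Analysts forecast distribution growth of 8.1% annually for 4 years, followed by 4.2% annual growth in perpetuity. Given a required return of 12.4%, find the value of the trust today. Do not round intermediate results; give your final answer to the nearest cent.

€35823.26

D_1 = 2670.07000
D_2 = 2886.34567
D_3 = 3120.13967
D_4 = 3372.87098
Terminal value at year 4: TV = D_4×(1+g_2)/(r−g_2) = 3514.53156/0.082 = 42860.14102
P_0 = D_1/(1+r)^1 + D_2/(1+r)^2 + D_3/(1+r)^3 + D_4/(1+r)^4 + TV/(1+r)^4
    = 2375.50712 + 2284.62918 + 2197.22788 + 2113.17023 + 26852.72416 = 35823.25857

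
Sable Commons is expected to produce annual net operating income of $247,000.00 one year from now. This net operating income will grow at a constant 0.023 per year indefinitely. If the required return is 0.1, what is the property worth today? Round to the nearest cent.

Growing perpetuity: P = D₁ / (r − g) = $247,000.0000 / (0.1 − 0.023) = $3,207,792.21

$3207792.21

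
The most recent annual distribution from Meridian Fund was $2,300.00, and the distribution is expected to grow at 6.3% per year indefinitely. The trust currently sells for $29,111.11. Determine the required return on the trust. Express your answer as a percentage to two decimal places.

14.70%

D₁ = $2,300.00 × 1.063 = $2,444.9000
P = D₁/(r − g) ⇒ r = D₁/P + g = $2,444.9000/$29,111.11 + 0.063 = 0.083985 + 0.063 = 0.146985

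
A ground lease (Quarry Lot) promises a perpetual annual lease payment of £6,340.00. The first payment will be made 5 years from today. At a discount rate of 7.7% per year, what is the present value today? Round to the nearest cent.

£61197.79

Value at end of year 4: C / r = £6,340.00 / 0.077 = £82,337.6623
Discount to today: PV = £82,337.6623 / (1 + 0.077)^4 = £82,337.6623 / 1.345435 = £61,197.79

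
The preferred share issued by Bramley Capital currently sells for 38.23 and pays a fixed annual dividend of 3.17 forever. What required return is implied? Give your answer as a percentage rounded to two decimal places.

8.29%

P = C/r ⇒ r = C/P = 3.17/38.23 = 0.082919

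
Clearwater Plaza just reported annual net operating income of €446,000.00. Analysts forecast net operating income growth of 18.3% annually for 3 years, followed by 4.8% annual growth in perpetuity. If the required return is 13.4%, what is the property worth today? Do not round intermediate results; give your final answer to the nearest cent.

€7627388.58

D_1 = 527618.00000
D_2 = 624172.09400
D_3 = 738395.58720
Terminal value at year 3: TV = D_3×(1+g_2)/(r−g_2) = 773838.57539/0.086 = 8998122.96962
P_0 = D_1/(1+r)^1 + D_2/(1+r)^2 + D_3/(1+r)^3 + TV/(1+r)^3
    = 465271.60494 + 485375.93355 + 506348.96771 + 6170392.07166 = 7627388.57785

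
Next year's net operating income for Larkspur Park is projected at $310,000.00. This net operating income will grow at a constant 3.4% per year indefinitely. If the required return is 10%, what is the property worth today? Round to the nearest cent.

Growing perpetuity: P = D₁ / (r − g) = $310,000.0000 / (0.1 − 0.034) = $4,696,969.70

$4696969.70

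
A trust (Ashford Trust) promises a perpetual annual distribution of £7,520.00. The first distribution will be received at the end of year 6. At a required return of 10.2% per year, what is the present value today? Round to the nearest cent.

Value at end of year 5: C / r = £7,520.00 / 0.102 = £73,725.4902
Discount to today: PV = £73,725.4902 / (1 + 0.102)^5 = £73,725.4902 / 1.625204 = £45,363.83

£45363.83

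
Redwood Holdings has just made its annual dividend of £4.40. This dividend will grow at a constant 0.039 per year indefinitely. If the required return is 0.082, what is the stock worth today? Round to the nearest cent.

£106.32

D₁ = D₀ × (1 + g) = £4.40 × 1.039 = £4.5716
Growing perpetuity: P = D₁ / (r − g) = £4.5716 / (0.082 − 0.039) = £106.32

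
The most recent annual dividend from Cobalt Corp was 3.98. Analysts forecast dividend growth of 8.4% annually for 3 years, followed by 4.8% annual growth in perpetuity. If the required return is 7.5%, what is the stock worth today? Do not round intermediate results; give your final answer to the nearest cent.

D_1 = 4.31432
D_2 = 4.67672
D_3 = 5.06957
Terminal value at year 3: TV = D_3×(1+g_2)/(r−g_2) = 5.31291/0.027 = 196.77433
P_0 = D_1/(1+r)^1 + D_2/(1+r)^2 + D_3/(1+r)^3 + TV/(1+r)^3
    = 4.01332 + 4.04692 + 4.08080 + 158.39557 = 170.53662

170.54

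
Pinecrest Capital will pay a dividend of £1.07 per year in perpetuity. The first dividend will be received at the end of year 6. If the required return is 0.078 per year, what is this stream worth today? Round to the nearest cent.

£9.42

Value at end of year 5: C / r = £1.07 / 0.078 = £13.7179
Discount to today: PV = £13.7179 / (1 + 0.078)^5 = £13.7179 / 1.455773 = £9.42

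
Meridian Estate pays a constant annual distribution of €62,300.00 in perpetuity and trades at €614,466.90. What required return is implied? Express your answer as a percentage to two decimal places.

10.14%

P = C/r ⇒ r = C/P = €62,300.00/€614,466.90 = 0.101389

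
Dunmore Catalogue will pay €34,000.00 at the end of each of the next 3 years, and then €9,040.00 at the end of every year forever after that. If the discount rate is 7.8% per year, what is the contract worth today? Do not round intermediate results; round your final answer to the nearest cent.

€180454.62

PV of 3-year annuity: €34,000.00 × [1 − (1+0.078)^−3] / 0.078 = 87938.46975
Perpetuity value at year 3: €9,040.00 / 0.078 = 115897.43590
PV of perpetuity: 115897.43590 / (1+0.078)^3 = 92516.14865
Total PV = 87938.46975 + 92516.14865 = 180454.61840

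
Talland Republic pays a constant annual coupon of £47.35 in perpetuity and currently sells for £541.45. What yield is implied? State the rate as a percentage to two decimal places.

8.75%

P = C/r ⇒ r = C/P = £47.35/£541.45 = 0.087450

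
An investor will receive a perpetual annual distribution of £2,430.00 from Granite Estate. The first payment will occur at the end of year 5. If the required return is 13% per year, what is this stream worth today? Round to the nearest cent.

Value at end of year 4: C / r = £2,430.00 / 0.13 = £18,692.3077
Discount to today: PV = £18,692.3077 / (1 + 0.13)^4 = £18,692.3077 / 1.630474 = £11,464.34

£11464.34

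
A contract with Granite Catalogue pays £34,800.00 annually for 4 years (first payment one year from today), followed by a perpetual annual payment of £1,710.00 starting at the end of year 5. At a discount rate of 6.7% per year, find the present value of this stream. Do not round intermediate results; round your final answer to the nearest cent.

£138368.50

PV of 4-year annuity: £34,800.00 × [1 − (1+0.067)^−4] / 0.067 = 118677.68430
Perpetuity value at year 4: £1,710.00 / 0.067 = 25522.38806
PV of perpetuity: 25522.38806 / (1+0.067)^4 = 19690.81219
Total PV = 118677.68430 + 19690.81219 = 138368.49649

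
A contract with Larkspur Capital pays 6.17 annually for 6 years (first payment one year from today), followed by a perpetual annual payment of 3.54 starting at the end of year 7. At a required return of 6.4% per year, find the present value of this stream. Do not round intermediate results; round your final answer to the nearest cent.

68.08

PV of 6-year annuity: 6.17 × [1 − (1+0.064)^−6] / 0.064 = 29.96230
Perpetuity value at year 6: 3.54 / 0.064 = 55.31250
PV of perpetuity: 55.31250 / (1+0.064)^6 = 38.12181
Total PV = 29.96230 + 38.12181 = 68.08411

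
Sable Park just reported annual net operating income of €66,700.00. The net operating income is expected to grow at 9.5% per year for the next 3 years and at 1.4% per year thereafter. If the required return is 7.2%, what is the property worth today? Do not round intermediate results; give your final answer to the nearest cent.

D_1 = 73036.50000
D_2 = 79974.96750
D_3 = 87572.58941
Terminal value at year 3: TV = D_3×(1+g_2)/(r−g_2) = 88798.60566/0.058 = 1531010.44249
P_0 = D_1/(1+r)^1 + D_2/(1+r)^2 + D_3/(1+r)^3 + TV/(1+r)^3
    = 68131.06343 + 69592.83065 + 71085.96041 + 1242778.68724 = 1451588.54174

€1451588.54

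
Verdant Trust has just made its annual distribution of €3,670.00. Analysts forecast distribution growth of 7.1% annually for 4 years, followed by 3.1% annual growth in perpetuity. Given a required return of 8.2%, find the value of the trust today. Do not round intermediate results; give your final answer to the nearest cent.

€85530.90

D_1 = 3930.57000
D_2 = 4209.64047
D_3 = 4508.52494
D_4 = 4828.63021
Terminal value at year 4: TV = D_4×(1+g_2)/(r−g_2) = 4978.31775/0.051 = 97614.07355
P_0 = D_1/(1+r)^1 + D_2/(1+r)^2 + D_3/(1+r)^3 + D_4/(1+r)^4 + TV/(1+r)^4
    = 3632.68946 + 3595.75824 + 3559.20247 + 3523.01834 + 71220.23358 = 85530.90210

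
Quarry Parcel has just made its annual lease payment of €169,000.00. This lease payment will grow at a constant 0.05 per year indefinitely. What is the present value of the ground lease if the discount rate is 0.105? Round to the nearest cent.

€3226363.64

D₁ = D₀ × (1 + g) = €169,000.00 × 1.05 = €177,450.0000
Growing perpetuity: P = D₁ / (r − g) = €177,450.0000 / (0.105 − 0.05) = €3,226,363.64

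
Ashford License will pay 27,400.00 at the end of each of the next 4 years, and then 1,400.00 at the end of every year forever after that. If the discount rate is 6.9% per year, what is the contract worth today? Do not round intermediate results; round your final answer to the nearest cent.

108556.53

PV of 4-year annuity: 27,400.00 × [1 − (1+0.069)^−4] / 0.069 = 93019.49254
Perpetuity value at year 4: 1,400.00 / 0.069 = 20289.85507
PV of perpetuity: 20289.85507 / (1+0.069)^4 = 15537.03429
Total PV = 93019.49254 + 15537.03429 = 108556.52682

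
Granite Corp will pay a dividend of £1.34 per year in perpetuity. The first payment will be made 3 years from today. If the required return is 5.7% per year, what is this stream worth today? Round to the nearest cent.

£21.04

Value at end of year 2: C / r = £1.34 / 0.057 = £23.5088
Discount to today: PV = £23.5088 / (1 + 0.057)^2 = £23.5088 / 1.117249 = £21.04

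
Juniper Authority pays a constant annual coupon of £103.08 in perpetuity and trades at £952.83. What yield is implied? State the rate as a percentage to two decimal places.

10.82%

P = C/r ⇒ r = C/P = £103.08/£952.83 = 0.108183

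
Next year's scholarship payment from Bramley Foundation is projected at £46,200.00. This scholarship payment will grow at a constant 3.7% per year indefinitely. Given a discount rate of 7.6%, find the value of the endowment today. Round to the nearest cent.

£1184615.38

Growing perpetuity: P = D₁ / (r − g) = £46,200.0000 / (0.076 − 0.037) = £1,184,615.38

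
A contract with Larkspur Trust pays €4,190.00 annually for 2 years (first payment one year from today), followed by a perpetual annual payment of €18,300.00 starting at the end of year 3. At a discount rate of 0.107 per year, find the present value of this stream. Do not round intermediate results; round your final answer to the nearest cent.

€146767.73

PV of 2-year annuity: €4,190.00 × [1 − (1+0.107)^−2] / 0.107 = 7204.15946
Perpetuity value at year 2: €18,300.00 / 0.107 = 171028.03738
PV of perpetuity: 171028.03738 / (1+0.107)^2 = 139563.57007
Total PV = 7204.15946 + 139563.57007 = 146767.72953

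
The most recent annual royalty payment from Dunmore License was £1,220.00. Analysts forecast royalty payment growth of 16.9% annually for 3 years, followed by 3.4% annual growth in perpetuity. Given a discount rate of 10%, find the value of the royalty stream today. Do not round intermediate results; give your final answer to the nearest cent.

D_1 = 1426.18000
D_2 = 1667.20442
D_3 = 1948.96197
Terminal value at year 3: TV = D_3×(1+g_2)/(r−g_2) = 2015.22667/0.066 = 30533.73748
P_0 = D_1/(1+r)^1 + D_2/(1+r)^2 + D_3/(1+r)^3 + TV/(1+r)^3
    = 1296.52727 + 1377.85489 + 1464.28397 + 22940.44890 = 27079.11504

£27079.12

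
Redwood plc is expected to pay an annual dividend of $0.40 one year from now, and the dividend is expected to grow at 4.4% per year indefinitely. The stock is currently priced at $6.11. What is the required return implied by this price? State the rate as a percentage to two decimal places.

P = D₁/(r − g) ⇒ r = D₁/P + g = $0.4000/$6.11 + 0.044 = 0.065466 + 0.044 = 0.109466

10.95%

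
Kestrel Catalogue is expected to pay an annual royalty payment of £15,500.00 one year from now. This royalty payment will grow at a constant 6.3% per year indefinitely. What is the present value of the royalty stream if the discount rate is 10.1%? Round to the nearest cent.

Growing perpetuity: P = D₁ / (r − g) = £15,500.0000 / (0.101 − 0.063) = £407,894.74

£407894.74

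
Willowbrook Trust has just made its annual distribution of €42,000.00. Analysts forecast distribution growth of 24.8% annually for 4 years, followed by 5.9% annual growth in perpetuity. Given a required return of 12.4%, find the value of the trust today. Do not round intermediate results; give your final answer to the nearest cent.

D_1 = 52416.00000
D_2 = 65415.16800
D_3 = 81638.12966
D_4 = 101884.38582
Terminal value at year 4: TV = D_4×(1+g_2)/(r−g_2) = 107895.56458/0.065 = 1659931.76283
P_0 = D_1/(1+r)^1 + D_2/(1+r)^2 + D_3/(1+r)^3 + D_4/(1+r)^4 + TV/(1+r)^4
    = 46633.45196 + 51778.06765 + 57490.23882 + 63832.57833 + 1039980.00698 = 1259714.34374

€1259714.34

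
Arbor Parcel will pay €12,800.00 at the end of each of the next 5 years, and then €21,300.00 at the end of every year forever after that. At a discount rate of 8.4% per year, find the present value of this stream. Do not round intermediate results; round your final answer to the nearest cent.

€219988.20

PV of 5-year annuity: €12,800.00 × [1 − (1+0.084)^−5] / 0.084 = 50572.39758
Perpetuity value at year 5: €21,300.00 / 0.084 = 253571.42857
PV of perpetuity: 253571.42857 / (1+0.084)^5 = 169415.79823
Total PV = 50572.39758 + 169415.79823 = 219988.19580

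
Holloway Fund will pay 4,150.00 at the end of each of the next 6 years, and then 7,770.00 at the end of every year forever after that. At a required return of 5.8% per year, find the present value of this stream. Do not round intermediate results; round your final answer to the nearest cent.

116052.40

PV of 6-year annuity: 4,150.00 × [1 − (1+0.058)^−6] / 0.058 = 20535.76020
Perpetuity value at year 6: 7,770.00 / 0.058 = 133965.51724
PV of perpetuity: 133965.51724 / (1+0.058)^6 = 95516.63609
Total PV = 20535.76020 + 95516.63609 = 116052.39629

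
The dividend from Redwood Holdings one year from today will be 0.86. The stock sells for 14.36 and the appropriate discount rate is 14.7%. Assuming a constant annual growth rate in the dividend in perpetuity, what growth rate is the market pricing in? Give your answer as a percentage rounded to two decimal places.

8.71%

P = D₁/(r−g) ⇒ g = r − D₁/P = 0.147 − 0.86/14.36 = 0.087111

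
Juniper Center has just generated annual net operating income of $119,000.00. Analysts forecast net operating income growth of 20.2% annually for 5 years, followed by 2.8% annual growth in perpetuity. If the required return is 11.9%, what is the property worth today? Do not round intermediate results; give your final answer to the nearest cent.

$2663762.56

D_1 = 143038.00000
D_2 = 171931.67600
D_3 = 206661.87455
D_4 = 248407.57321
D_5 = 298585.90300
Terminal value at year 5: TV = D_5×(1+g_2)/(r−g_2) = 306946.30828/0.091 = 3373036.35477
P_0 = D_1/(1+r)^1 + D_2/(1+r)^2 + D_3/(1+r)^3 + D_4/(1+r)^4 + D_5/(1+r)^5 + TV/(1+r)^5
    = 127826.63092 + 137307.96279 + 147492.55700 + 158432.57686 + 170184.05486 + 1922518.77359 = 2663762.55602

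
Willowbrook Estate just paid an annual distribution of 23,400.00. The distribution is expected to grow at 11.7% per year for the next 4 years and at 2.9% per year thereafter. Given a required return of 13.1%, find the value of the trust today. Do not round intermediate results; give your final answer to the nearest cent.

315330.59

D_1 = 26137.80000
D_2 = 29195.92260
D_3 = 32611.84554
D_4 = 36427.43147
Terminal value at year 4: TV = D_4×(1+g_2)/(r−g_2) = 37483.82699/0.102 = 367488.49986
P_0 = D_1/(1+r)^1 + D_2/(1+r)^2 + D_3/(1+r)^3 + D_4/(1+r)^4 + TV/(1+r)^4
    = 23110.34483 + 22824.27513 + 22541.74653 + 22262.71518 + 224591.50903 = 315330.59069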